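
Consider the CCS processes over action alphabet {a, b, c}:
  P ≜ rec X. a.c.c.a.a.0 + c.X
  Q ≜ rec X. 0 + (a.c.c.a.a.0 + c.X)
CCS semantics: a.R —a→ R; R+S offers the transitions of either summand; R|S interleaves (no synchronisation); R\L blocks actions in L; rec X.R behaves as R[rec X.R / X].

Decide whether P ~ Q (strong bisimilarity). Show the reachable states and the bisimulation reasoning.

LTS(P): 6 reachable states
  u0 = rec X. a.c.c.a.a.0 + c.X :: -a-> u1, -c-> u0
  u1 = c.c.a.a.0 :: -c-> u2
  u2 = c.a.a.0 :: -c-> u3
  u3 = a.a.0 :: -a-> u4
  u4 = a.0 :: -a-> u5
  u5 = 0 :: deadlocked
LTS(Q): 6 reachable states
  v0 = rec X. 0 + (a.c.c.a.a.0 + c.X) :: -a-> v1, -c-> v0
  v1 = c.c.a.a.0 :: -c-> v2
  v2 = c.a.a.0 :: -c-> v3
  v3 = a.a.0 :: -a-> v4
  v4 = a.0 :: -a-> v5
  v5 = 0 :: deadlocked
Bisimilarity quotient blocks:
  B0 = {u0, v0}
  B1 = {u1, v1}
  B2 = {u2, v2}
  B3 = {u3, v3}
  B4 = {u4, v4}
  B5 = {u5, v5}
u0 ∈ B0, v0 ∈ B0 → same block

YES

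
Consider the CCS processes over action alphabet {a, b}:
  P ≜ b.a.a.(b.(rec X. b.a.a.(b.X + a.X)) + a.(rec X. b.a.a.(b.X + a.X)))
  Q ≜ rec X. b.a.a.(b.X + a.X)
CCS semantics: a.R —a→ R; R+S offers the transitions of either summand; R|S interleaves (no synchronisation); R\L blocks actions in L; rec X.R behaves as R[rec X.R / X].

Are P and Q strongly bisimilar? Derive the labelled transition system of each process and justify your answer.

Reachable graph of P (5 states):
  m0 = b.a.a.(b.(rec X. b.a.a.(b.X + a.X)) + a.(rec X. b.a.a.(b.X + a.X))) | —b→ m1
  m1 = a.a.(b.(rec X. b.a.a.(b.X + a.X)) + a.(rec X. b.a.a.(b.X + a.X))) | —a→ m2
  m2 = a.(b.(rec X. b.a.a.(b.X + a.X)) + a.(rec X. b.a.a.(b.X + a.X))) | —a→ m3
  m3 = b.(rec X. b.a.a.(b.X + a.X)) + a.(rec X. b.a.a.(b.X + a.X)) | —a→ m4, —b→ m4
  m4 = rec X. b.a.a.(b.X + a.X) | —b→ m1
Reachable graph of Q (4 states):
  n0 = rec X. b.a.a.(b.X + a.X) | —b→ n1
  n1 = a.a.(b.(rec X. b.a.a.(b.X + a.X)) + a.(rec X. b.a.a.(b.X + a.X))) | —a→ n2
  n2 = a.(b.(rec X. b.a.a.(b.X + a.X)) + a.(rec X. b.a.a.(b.X + a.X))) | —a→ n3
  n3 = b.(rec X. b.a.a.(b.X + a.X)) + a.(rec X. b.a.a.(b.X + a.X)) | —a→ n0, —b→ n0
Partition-refinement fixed point:
  B0 = {m0, m4, n0}
  B1 = {m1, n1}
  B2 = {m2, n2}
  B3 = {m3, n3}
m0 ∈ B0, n0 ∈ B0 → same block

P ~ Q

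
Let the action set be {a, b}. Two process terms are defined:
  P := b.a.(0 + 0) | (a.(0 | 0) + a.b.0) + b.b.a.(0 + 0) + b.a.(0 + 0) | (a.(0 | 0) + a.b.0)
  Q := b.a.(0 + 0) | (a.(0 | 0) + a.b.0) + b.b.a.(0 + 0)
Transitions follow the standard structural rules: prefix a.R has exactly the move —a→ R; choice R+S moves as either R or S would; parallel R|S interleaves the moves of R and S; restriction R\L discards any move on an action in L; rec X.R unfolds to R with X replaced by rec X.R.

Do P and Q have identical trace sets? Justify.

trace-equivalent

LTS(P): 15 reachable states
  p0 = b.a.(0 + 0) | (a.(0 | 0) + a.b.0) + b.b.a.(0 + 0) + b.a.(0 + 0) | (a.(0 | 0) + a.b.0) | =a=> p1, =a=> p2, =b=> p3, =b=> p4
  p1 = b.a.(0 + 0) | (0 | 0) | =b=> p5
  p2 = b.a.(0 + 0) | b.0 | =b=> p6, =b=> p7
  p3 = a.(0 + 0) | (a.(0 | 0) + a.b.0) | =a=> p5, =a=> p6, =a=> p8
  p4 = b.a.(0 + 0) | =b=> p9
  p5 = a.(0 + 0) | (0 | 0) | =a=> p10
  p6 = a.(0 + 0) | b.0 | =a=> p11, =b=> p12
  p7 = b.a.(0 + 0) | 0 | =b=> p12
  p8 = (0 + 0) | (a.(0 | 0) + a.b.0) | =a=> p10, =a=> p11
  p9 = a.(0 + 0) | =a=> p13
  p10 = (0 + 0) | (0 | 0) | ∅
  p11 = (0 + 0) | b.0 | =b=> p14
  p12 = a.(0 + 0) | 0 | =a=> p14
  p13 = 0 + 0 | ∅
  p14 = (0 + 0) | 0 | ∅
LTS(Q): 15 reachable states
  q0 = b.a.(0 + 0) | (a.(0 | 0) + a.b.0) + b.b.a.(0 + 0) | =a=> q1, =a=> q2, =b=> q3, =b=> q4
  q1 = b.a.(0 + 0) | (0 | 0) | =b=> q5
  q2 = b.a.(0 + 0) | b.0 | =b=> q6, =b=> q7
  q3 = a.(0 + 0) | (a.(0 | 0) + a.b.0) | =a=> q5, =a=> q6, =a=> q8
  q4 = b.a.(0 + 0) | =b=> q9
  q5 = a.(0 + 0) | (0 | 0) | =a=> q10
  q6 = a.(0 + 0) | b.0 | =a=> q11, =b=> q12
  q7 = b.a.(0 + 0) | 0 | =b=> q12
  q8 = (0 + 0) | (a.(0 | 0) + a.b.0) | =a=> q10, =a=> q11
  q9 = a.(0 + 0) | =a=> q13
  q10 = (0 + 0) | (0 | 0) | ∅
  q11 = (0 + 0) | b.0 | =b=> q14
  q12 = a.(0 + 0) | 0 | =a=> q14
  q13 = 0 + 0 | ∅
  q14 = (0 + 0) | 0 | ∅
Partition-refinement fixed point:
  B0 = {p0, q0}
  B1 = {p1, p4, p7, q1, q4, q7}
  B2 = {p12, p5, p9, q12, q5, q9}
  B3 = {p10, p13, p14, q10, q13, q14}
  B4 = {p3, q3}
  B5 = {p6, q6}
  B6 = {p11, q11}
  B7 = {p8, q8}
  B8 = {p2, q2}
p0 ∈ B0, q0 ∈ B0 → same block
Bisimilar ⇒ trace-equivalent.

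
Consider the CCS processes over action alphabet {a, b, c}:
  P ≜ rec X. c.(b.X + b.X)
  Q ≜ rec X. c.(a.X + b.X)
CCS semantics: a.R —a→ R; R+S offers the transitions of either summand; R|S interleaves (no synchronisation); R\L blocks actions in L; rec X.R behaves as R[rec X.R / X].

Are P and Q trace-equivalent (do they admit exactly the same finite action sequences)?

Reachable graph of P (2 states):
  s0 = rec X. c.(b.X + b.X) ⊢ -c-> s1
  s1 = b.(rec X. c.(b.X + b.X)) + b.(rec X. c.(b.X + b.X)) ⊢ -b-> s0
Reachable graph of Q (2 states):
  t0 = rec X. c.(a.X + b.X) ⊢ -c-> t1
  t1 = a.(rec X. c.(a.X + b.X)) + b.(rec X. c.(a.X + b.X)) ⊢ -a-> t0, -b-> t0
Run σ = ⟨ca⟩ on Q: start {t0}
  after c @ step 1: {t1}
  after a @ step 2: {t0}
  — Q admits the full trace.
Run σ = ⟨ca⟩ on P: start {s0}
  after c @ step 1: {s1}
  after a @ step 2: no successor for P

traces(P) ≠ traces(Q) — witness ⟨ca⟩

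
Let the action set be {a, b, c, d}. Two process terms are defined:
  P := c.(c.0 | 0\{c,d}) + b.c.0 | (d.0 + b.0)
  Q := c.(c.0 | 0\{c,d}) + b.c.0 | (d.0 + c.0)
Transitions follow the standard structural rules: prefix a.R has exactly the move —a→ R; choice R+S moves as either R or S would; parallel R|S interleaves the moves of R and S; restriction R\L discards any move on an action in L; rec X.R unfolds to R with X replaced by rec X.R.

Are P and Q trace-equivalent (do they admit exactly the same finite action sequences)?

trace-distinct — witness ⟨bb⟩

P's transition system — 8 states:
  m0 = c.(c.0 | 0\{c,d}) + b.c.0 | (d.0 + b.0) → --b--▸ m1, --b--▸ m2, --c--▸ m3, --d--▸ m1
  m1 = b.c.0 | 0 → --b--▸ m4
  m2 = c.0 | (d.0 + b.0) → --b--▸ m4, --c--▸ m5, --d--▸ m4
  m3 = c.0 | 0\{c,d} → --c--▸ m6
  m4 = c.0 | 0 → --c--▸ m7
  m5 = 0 | (d.0 + b.0) → --b--▸ m7, --d--▸ m7
  m6 = 0 | 0\{c,d} → deadlocked
  m7 = 0 | 0 → deadlocked
Q's transition system — 8 states:
  n0 = c.(c.0 | 0\{c,d}) + b.c.0 | (d.0 + c.0) → --b--▸ n1, --c--▸ n2, --c--▸ n3, --d--▸ n2
  n1 = c.0 | (d.0 + c.0) → --c--▸ n4, --c--▸ n5, --d--▸ n5
  n2 = b.c.0 | 0 → --b--▸ n5
  n3 = c.0 | 0\{c,d} → --c--▸ n6
  n4 = 0 | (d.0 + c.0) → --c--▸ n7, --d--▸ n7
  n5 = c.0 | 0 → --c--▸ n7
  n6 = 0 | 0\{c,d} → deadlocked
  n7 = 0 | 0 → deadlocked
Trace ⟨bb⟩ through P, begin at {m0}:
  step 1 (b): {m1, m2}
  step 2 (b): {m4}
  — P admits the full trace.
Trace ⟨bb⟩ through Q, begin at {n0}:
  step 1 (b): {n1}
  step 2 (b): ∅  — Q cannot continue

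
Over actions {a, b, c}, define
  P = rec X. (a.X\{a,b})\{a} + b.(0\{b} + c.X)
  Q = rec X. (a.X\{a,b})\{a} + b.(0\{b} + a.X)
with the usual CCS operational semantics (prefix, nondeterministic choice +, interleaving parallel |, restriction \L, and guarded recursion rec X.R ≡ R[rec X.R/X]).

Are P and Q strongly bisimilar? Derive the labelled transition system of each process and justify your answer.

LTS(P): 2 reachable states
  m0 = rec X. (a.X\{a,b})\{a} + b.(0\{b} + c.X) ⊢ ··b··> m1
  m1 = 0\{b} + c.(rec X. (a.X\{a,b})\{a} + b.(0\{b} + c.X)) ⊢ ··c··> m0
LTS(Q): 2 reachable states
  n0 = rec X. (a.X\{a,b})\{a} + b.(0\{b} + a.X) ⊢ ··b··> n1
  n1 = 0\{b} + a.(rec X. (a.X\{a,b})\{a} + b.(0\{b} + a.X)) ⊢ ··a··> n0
Bisimilarity quotient blocks:
  B0 = {m0}
  B1 = {m1}
  B2 = {n0}
  B3 = {n1}
m0 ∈ B0, n0 ∈ B2 → different blocks

P ≁ Q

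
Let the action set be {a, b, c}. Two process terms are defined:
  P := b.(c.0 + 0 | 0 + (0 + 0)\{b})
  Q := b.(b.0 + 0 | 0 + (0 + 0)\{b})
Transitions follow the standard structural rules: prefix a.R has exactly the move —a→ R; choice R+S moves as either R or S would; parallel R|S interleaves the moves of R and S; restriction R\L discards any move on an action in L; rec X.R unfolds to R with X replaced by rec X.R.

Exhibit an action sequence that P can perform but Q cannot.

LTS(P): 3 reachable states
  u0 = b.(c.0 + 0 | 0 + (0 + 0)\{b}) :: ··b··> u1
  u1 = c.0 + 0 | 0 + (0 + 0)\{b} :: ··c··> u2
  u2 = 0 :: deadlocked
LTS(Q): 3 reachable states
  v0 = b.(b.0 + 0 | 0 + (0 + 0)\{b}) :: ··b··> v1
  v1 = b.0 + 0 | 0 + (0 + 0)\{b} :: ··b··> v2
  v2 = 0 :: deadlocked
Executing bc from P (initial set {u0}):
  [1] b ⇒ {u1}
  [2] c ⇒ {u2}
  P completes σ.
Executing bc from Q (initial set {v0}):
  [1] b ⇒ {v1}
  [2] c ⇒ ∅  — Q cannot continue

bc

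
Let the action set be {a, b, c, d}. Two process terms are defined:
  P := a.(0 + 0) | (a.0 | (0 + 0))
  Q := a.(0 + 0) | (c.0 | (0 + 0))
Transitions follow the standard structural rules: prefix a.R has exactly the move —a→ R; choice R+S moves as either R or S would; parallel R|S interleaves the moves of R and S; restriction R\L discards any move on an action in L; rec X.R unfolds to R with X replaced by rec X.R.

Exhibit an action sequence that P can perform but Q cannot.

LTS(P): 4 reachable states
  p0 = a.(0 + 0) | (a.0 | (0 + 0)) :: ··a··> p1, ··a··> p2
  p1 = (0 + 0) | (a.0 | (0 + 0)) :: ··a··> p3
  p2 = a.(0 + 0) | (0 | (0 + 0)) :: ··a··> p3
  p3 = (0 + 0) | (0 | (0 + 0)) :: ·
LTS(Q): 4 reachable states
  q0 = a.(0 + 0) | (c.0 | (0 + 0)) :: ··a··> q1, ··c··> q2
  q1 = (0 + 0) | (c.0 | (0 + 0)) :: ··c··> q3
  q2 = a.(0 + 0) | (0 | (0 + 0)) :: ··a··> q3
  q3 = (0 + 0) | (0 | (0 + 0)) :: ·
Executing aa from P (initial set {p0}):
  after a @ step 1: {p1, p2}
  after a @ step 2: {p3}
  P completes σ.
Executing aa from Q (initial set {q0}):
  after a @ step 1: {q1}
  after a @ step 2: ∅  — Q cannot continue

aa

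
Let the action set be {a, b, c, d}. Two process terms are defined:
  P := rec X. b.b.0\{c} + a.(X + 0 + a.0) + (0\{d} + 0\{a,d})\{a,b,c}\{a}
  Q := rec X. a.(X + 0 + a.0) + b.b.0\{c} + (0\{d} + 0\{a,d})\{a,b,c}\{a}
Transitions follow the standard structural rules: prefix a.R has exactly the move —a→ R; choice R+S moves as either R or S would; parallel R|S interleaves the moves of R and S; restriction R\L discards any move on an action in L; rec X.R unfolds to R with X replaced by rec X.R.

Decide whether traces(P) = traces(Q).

LTS(P): 5 reachable states
  m0 = rec X. b.b.0\{c} + a.(X + 0 + a.0) + (0\{d} + 0\{a,d})\{a,b,c}\{a} :: --a--▸ m1, --b--▸ m2
  m1 = (rec X. b.b.0\{c} + a.(X + 0 + a.0) + (0\{d} + 0\{a,d})\{a,b,c}\{a}) + 0 + a.0 :: --a--▸ m1, --a--▸ m3, --b--▸ m2
  m2 = b.0\{c} :: --b--▸ m4
  m3 = 0 :: ·
  m4 = 0\{c} :: ·
LTS(Q): 5 reachable states
  n0 = rec X. a.(X + 0 + a.0) + b.b.0\{c} + (0\{d} + 0\{a,d})\{a,b,c}\{a} :: --a--▸ n1, --b--▸ n2
  n1 = (rec X. a.(X + 0 + a.0) + b.b.0\{c} + (0\{d} + 0\{a,d})\{a,b,c}\{a}) + 0 + a.0 :: --a--▸ n1, --a--▸ n3, --b--▸ n2
  n2 = b.0\{c} :: --b--▸ n4
  n3 = 0 :: ·
  n4 = 0\{c} :: ·
Coarsest stable partition (strong bisimilarity classes):
  B0 = {m0, n0}
  B1 = {m2, n2}
  B2 = {m3, m4, n3, n4}
  B3 = {m1, n1}
m0 ∈ B0, n0 ∈ B0 → same block
Bisimilar ⇒ trace-equivalent.

traces(P) = traces(Q)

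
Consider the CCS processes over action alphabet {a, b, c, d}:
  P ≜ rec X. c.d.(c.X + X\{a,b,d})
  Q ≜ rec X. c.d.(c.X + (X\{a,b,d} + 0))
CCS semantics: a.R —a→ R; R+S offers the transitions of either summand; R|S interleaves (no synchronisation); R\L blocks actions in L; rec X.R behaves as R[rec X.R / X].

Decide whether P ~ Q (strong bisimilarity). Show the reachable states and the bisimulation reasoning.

P ~ Q

Reachable graph of P (4 states):
  m0 = rec X. c.d.(c.X + X\{a,b,d}) :: ··c··> m1
  m1 = d.(c.(rec X. c.d.(c.X + X\{a,b,d})) + (rec X. c.d.(c.X + X\{a,b,d}))\{a,b,d}) :: ··d··> m2
  m2 = c.(rec X. c.d.(c.X + X\{a,b,d})) + (rec X. c.d.(c.X + X\{a,b,d}))\{a,b,d} :: ··c··> m0, ··c··> m3
  m3 = (d.(c.(rec X. c.d.(c.X + X\{a,b,d})) + (rec X. c.d.(c.X + X\{a,b,d}))\{a,b,d}))\{a,b,d} :: (no moves)
Reachable graph of Q (4 states):
  n0 = rec X. c.d.(c.X + (X\{a,b,d} + 0)) :: ··c··> n1
  n1 = d.(c.(rec X. c.d.(c.X + (X\{a,b,d} + 0))) + ((rec X. c.d.(c.X + (X\{a,b,d} + 0)))\{a,b,d} + 0)) :: ··d··> n2
  n2 = c.(rec X. c.d.(c.X + (X\{a,b,d} + 0))) + ((rec X. c.d.(c.X + (X\{a,b,d} + 0)))\{a,b,d} + 0) :: ··c··> n0, ··c··> n3
  n3 = (d.(c.(rec X. c.d.(c.X + (X\{a,b,d} + 0))) + ((rec X. c.d.(c.X + (X\{a,b,d} + 0)))\{a,b,d} + 0)))\{a,b,d} :: (no moves)
Coarsest stable partition (strong bisimilarity classes):
  B0 = {m0, n0}
  B1 = {m1, n1}
  B2 = {m2, n2}
  B3 = {m3, n3}
m0 ∈ B0, n0 ∈ B0 → same block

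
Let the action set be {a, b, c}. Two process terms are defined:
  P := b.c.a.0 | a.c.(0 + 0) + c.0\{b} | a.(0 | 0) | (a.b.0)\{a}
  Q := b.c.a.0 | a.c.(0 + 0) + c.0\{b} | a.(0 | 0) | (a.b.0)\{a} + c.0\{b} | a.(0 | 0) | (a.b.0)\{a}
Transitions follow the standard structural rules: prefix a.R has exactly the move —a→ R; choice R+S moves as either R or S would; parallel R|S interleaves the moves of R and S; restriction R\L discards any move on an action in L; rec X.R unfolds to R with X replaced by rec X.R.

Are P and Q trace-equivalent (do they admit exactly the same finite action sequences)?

traces(P) = traces(Q)

P's transition system — 15 states:
  p0 = b.c.a.0 | a.c.(0 + 0) + c.0\{b} | a.(0 | 0) | (a.b.0)\{a} | —a→ p1, —a→ p2, —b→ p3, —c→ p4
  p1 = b.c.a.0 | c.(0 + 0) | —b→ p5, —c→ p6
  p2 = c.0\{b} | (0 | 0) | (a.b.0)\{a} | —c→ p7
  p3 = c.a.0 | a.c.(0 + 0) | —a→ p5, —c→ p8
  p4 = 0\{b} | a.(0 | 0) | (a.b.0)\{a} | —a→ p7
  p5 = c.a.0 | c.(0 + 0) | —c→ p10, —c→ p9
  p6 = b.c.a.0 | (0 + 0) | —b→ p10
  p7 = 0\{b} | (0 | 0) | (a.b.0)\{a} | (no moves)
  p8 = a.0 | a.c.(0 + 0) | —a→ p11, —a→ p9
  p9 = a.0 | c.(0 + 0) | —a→ p12, —c→ p13
  p10 = c.a.0 | (0 + 0) | —c→ p13
  p11 = 0 | a.c.(0 + 0) | —a→ p12
  p12 = 0 | c.(0 + 0) | —c→ p14
  p13 = a.0 | (0 + 0) | —a→ p14
  p14 = 0 | (0 + 0) | (no moves)
Q's transition system — 15 states:
  q0 = b.c.a.0 | a.c.(0 + 0) + c.0\{b} | a.(0 | 0) | (a.b.0)\{a} + c.0\{b} | a.(0 | 0) | (a.b.0)\{a} | —a→ q1, —a→ q2, —b→ q3, —c→ q4
  q1 = b.c.a.0 | c.(0 + 0) | —b→ q5, —c→ q6
  q2 = c.0\{b} | (0 | 0) | (a.b.0)\{a} | —c→ q7
  q3 = c.a.0 | a.c.(0 + 0) | —a→ q5, —c→ q8
  q4 = 0\{b} | a.(0 | 0) | (a.b.0)\{a} | —a→ q7
  q5 = c.a.0 | c.(0 + 0) | —c→ q10, —c→ q9
  q6 = b.c.a.0 | (0 + 0) | —b→ q10
  q7 = 0\{b} | (0 | 0) | (a.b.0)\{a} | (no moves)
  q8 = a.0 | a.c.(0 + 0) | —a→ q11, —a→ q9
  q9 = a.0 | c.(0 + 0) | —a→ q12, —c→ q13
  q10 = c.a.0 | (0 + 0) | —c→ q13
  q11 = 0 | a.c.(0 + 0) | —a→ q12
  q12 = 0 | c.(0 + 0) | —c→ q14
  q13 = a.0 | (0 + 0) | —a→ q14
  q14 = 0 | (0 + 0) | (no moves)
Partition-refinement fixed point:
  B0 = {p0, q0}
  B1 = {p13, p4, q13, q4}
  B2 = {p14, p7, q14, q7}
  B3 = {p3, q3}
  B4 = {p8, q8}
  B5 = {p9, q9}
  B6 = {p12, p2, q12, q2}
  B7 = {p11, q11}
  B8 = {p5, q5}
  B9 = {p10, q10}
  B10 = {p1, q1}
  B11 = {p6, q6}
p0 ∈ B0, q0 ∈ B0 → same block
Bisimilar ⇒ trace-equivalent.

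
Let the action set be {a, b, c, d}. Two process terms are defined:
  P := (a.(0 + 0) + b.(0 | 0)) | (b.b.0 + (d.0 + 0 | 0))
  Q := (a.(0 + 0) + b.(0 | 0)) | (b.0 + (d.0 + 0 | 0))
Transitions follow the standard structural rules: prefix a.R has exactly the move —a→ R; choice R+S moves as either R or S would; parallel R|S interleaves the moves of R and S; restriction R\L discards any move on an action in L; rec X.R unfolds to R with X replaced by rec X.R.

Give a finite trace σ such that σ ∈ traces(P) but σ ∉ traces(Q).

abb

Reachable graph of P (9 states):
  u0 = (a.(0 + 0) + b.(0 | 0)) | (b.b.0 + (d.0 + 0 | 0)) | --a--▸ u1, --b--▸ u2, --b--▸ u3, --d--▸ u4
  u1 = (0 + 0) | (b.b.0 + (d.0 + 0 | 0)) | --b--▸ u5, --d--▸ u6
  u2 = (a.(0 + 0) + b.(0 | 0)) | b.0 | --a--▸ u5, --b--▸ u4, --b--▸ u7
  u3 = 0 | 0 | (b.b.0 + (d.0 + 0 | 0)) | --b--▸ u7, --d--▸ u8
  u4 = (a.(0 + 0) + b.(0 | 0)) | 0 | --a--▸ u6, --b--▸ u8
  u5 = (0 + 0) | b.0 | --b--▸ u6
  u6 = (0 + 0) | 0 | ·
  u7 = 0 | 0 | b.0 | --b--▸ u8
  u8 = 0 | 0 | 0 | ·
Reachable graph of Q (6 states):
  v0 = (a.(0 + 0) + b.(0 | 0)) | (b.0 + (d.0 + 0 | 0)) | --a--▸ v1, --b--▸ v2, --b--▸ v3, --d--▸ v2
  v1 = (0 + 0) | (b.0 + (d.0 + 0 | 0)) | --b--▸ v4, --d--▸ v4
  v2 = (a.(0 + 0) + b.(0 | 0)) | 0 | --a--▸ v4, --b--▸ v5
  v3 = 0 | 0 | (b.0 + (d.0 + 0 | 0)) | --b--▸ v5, --d--▸ v5
  v4 = (0 + 0) | 0 | ·
  v5 = 0 | 0 | 0 | ·
Executing abb from P (initial set {u0}):
  after a @ step 1: {u1}
  after b @ step 2: {u5}
  after b @ step 3: {u6}
  — P admits the full trace.
Executing abb from Q (initial set {v0}):
  after a @ step 1: {v1}
  after b @ step 2: {v4}
  after b @ step 3: ∅ (Q stuck)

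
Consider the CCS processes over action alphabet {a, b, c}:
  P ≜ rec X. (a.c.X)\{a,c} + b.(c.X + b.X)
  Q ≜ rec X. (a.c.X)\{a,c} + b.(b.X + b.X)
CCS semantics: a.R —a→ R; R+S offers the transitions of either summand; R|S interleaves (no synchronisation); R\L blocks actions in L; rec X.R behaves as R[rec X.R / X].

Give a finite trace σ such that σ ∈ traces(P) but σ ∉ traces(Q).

P's transition system — 2 states:
  s0 = rec X. (a.c.X)\{a,c} + b.(c.X + b.X) ⊢ -b-> s1
  s1 = c.(rec X. (a.c.X)\{a,c} + b.(c.X + b.X)) + b.(rec X. (a.c.X)\{a,c} + b.(c.X + b.X)) ⊢ -b-> s0, -c-> s0
Q's transition system — 2 states:
  t0 = rec X. (a.c.X)\{a,c} + b.(b.X + b.X) ⊢ -b-> t1
  t1 = b.(rec X. (a.c.X)\{a,c} + b.(b.X + b.X)) + b.(rec X. (a.c.X)\{a,c} + b.(b.X + b.X)) ⊢ -b-> t0
Trace ⟨bc⟩ through P, begin at {s0}:
  step 1 (b): {s1}
  step 2 (c): {s0}
  — P admits the full trace.
Trace ⟨bc⟩ through Q, begin at {t0}:
  step 1 (b): {t1}
  step 2 (c): ∅  — Q cannot continue

bc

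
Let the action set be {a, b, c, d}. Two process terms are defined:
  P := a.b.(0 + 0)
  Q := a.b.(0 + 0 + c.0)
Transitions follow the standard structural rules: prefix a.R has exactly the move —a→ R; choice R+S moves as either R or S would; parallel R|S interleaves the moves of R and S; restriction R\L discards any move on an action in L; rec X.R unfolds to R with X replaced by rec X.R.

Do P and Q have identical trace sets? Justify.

LTS(P): 3 reachable states
  s0 = a.b.(0 + 0) ⊢ =a=> s1
  s1 = b.(0 + 0) ⊢ =b=> s2
  s2 = 0 + 0 ⊢ ·
LTS(Q): 4 reachable states
  t0 = a.b.(0 + 0 + c.0) ⊢ =a=> t1
  t1 = b.(0 + 0 + c.0) ⊢ =b=> t2
  t2 = 0 + 0 + c.0 ⊢ =c=> t3
  t3 = 0 ⊢ ·
Trace ⟨abc⟩ through Q, begin at {t0}:
  after a @ step 1: {t1}
  after b @ step 2: {t2}
  after c @ step 3: {t3}
  Q completes σ.
Trace ⟨abc⟩ through P, begin at {s0}:
  after a @ step 1: {s1}
  after b @ step 2: {s2}
  after c @ step 3: no successor for P

traces(P) ≠ traces(Q) — witness ⟨abc⟩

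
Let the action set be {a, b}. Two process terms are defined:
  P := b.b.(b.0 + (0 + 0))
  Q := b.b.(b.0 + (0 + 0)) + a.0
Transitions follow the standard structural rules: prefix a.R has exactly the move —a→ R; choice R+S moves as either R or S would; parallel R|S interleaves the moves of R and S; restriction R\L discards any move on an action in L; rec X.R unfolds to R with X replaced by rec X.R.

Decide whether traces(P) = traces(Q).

trace-distinct — witness ⟨a⟩

P's transition system — 4 states:
  p0 = b.b.(b.0 + (0 + 0)) | ··b··> p1
  p1 = b.(b.0 + (0 + 0)) | ··b··> p2
  p2 = b.0 + (0 + 0) | ··b··> p3
  p3 = 0 | stopped
Q's transition system — 4 states:
  q0 = b.b.(b.0 + (0 + 0)) + a.0 | ··a··> q1, ··b··> q2
  q1 = 0 | stopped
  q2 = b.(b.0 + (0 + 0)) | ··b··> q3
  q3 = b.0 + (0 + 0) | ··b··> q1
Run σ = ⟨a⟩ on Q: start {q0}
  after a @ step 1: {q1}
  Q completes σ.
Run σ = ⟨a⟩ on P: start {p0}
  after a @ step 1: no successor for P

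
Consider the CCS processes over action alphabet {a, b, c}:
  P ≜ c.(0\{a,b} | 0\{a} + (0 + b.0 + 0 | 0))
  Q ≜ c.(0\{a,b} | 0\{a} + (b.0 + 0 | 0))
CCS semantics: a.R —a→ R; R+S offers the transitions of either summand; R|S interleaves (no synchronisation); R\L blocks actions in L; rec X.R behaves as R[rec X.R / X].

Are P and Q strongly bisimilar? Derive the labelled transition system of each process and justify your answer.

YES

LTS(P): 3 reachable states
  p0 = c.(0\{a,b} | 0\{a} + (0 + b.0 + 0 | 0)) has moves --c--▸ p1
  p1 = 0\{a,b} | 0\{a} + (0 + b.0 + 0 | 0) has moves --b--▸ p2
  p2 = 0 has moves ∅
LTS(Q): 3 reachable states
  q0 = c.(0\{a,b} | 0\{a} + (b.0 + 0 | 0)) has moves --c--▸ q1
  q1 = 0\{a,b} | 0\{a} + (b.0 + 0 | 0) has moves --b--▸ q2
  q2 = 0 has moves ∅
Coarsest stable partition (strong bisimilarity classes):
  B0 = {p0, q0}
  B1 = {p1, q1}
  B2 = {p2, q2}
p0 ∈ B0, q0 ∈ B0 → same block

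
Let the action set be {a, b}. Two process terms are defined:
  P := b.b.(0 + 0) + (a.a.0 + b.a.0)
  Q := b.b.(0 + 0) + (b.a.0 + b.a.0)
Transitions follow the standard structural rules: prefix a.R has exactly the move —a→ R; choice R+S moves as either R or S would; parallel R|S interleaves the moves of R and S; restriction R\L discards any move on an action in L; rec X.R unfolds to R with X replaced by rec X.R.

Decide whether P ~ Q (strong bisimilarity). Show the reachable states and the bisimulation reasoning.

P ≁ Q

Reachable graph of P (5 states):
  u0 = b.b.(0 + 0) + (a.a.0 + b.a.0) | ··a··> u1, ··b··> u1, ··b··> u2
  u1 = a.0 | ··a··> u3
  u2 = b.(0 + 0) | ··b··> u4
  u3 = 0 | ·
  u4 = 0 + 0 | ·
Reachable graph of Q (5 states):
  v0 = b.b.(0 + 0) + (b.a.0 + b.a.0) | ··b··> v1, ··b··> v2
  v1 = a.0 | ··a··> v3
  v2 = b.(0 + 0) | ··b··> v4
  v3 = 0 | ·
  v4 = 0 + 0 | ·
Bisimilarity quotient blocks:
  B0 = {u0}
  B1 = {u2, v2}
  B2 = {u3, u4, v3, v4}
  B3 = {u1, v1}
  B4 = {v0}
u0 ∈ B0, v0 ∈ B4 → different blocks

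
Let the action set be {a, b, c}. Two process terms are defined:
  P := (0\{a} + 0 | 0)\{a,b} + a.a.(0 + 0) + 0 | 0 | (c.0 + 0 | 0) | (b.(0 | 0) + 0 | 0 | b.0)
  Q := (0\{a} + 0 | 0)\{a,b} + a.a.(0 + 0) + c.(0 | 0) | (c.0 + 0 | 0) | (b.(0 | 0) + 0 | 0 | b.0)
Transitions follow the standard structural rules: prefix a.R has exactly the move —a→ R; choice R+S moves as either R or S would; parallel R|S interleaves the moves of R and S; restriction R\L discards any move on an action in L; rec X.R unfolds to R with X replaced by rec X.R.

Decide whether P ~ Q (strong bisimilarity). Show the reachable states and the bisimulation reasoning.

LTS(P): 8 reachable states
  p0 = (0\{a} + 0 | 0)\{a,b} + a.a.(0 + 0) + 0 | 0 | (c.0 + 0 | 0) | (b.(0 | 0) + 0 | 0 | b.0) → =a=> p1, =b=> p2, =b=> p3, =c=> p4
  p1 = a.(0 + 0) → =a=> p5
  p2 = 0 | 0 | (c.0 + 0 | 0) | (0 | 0 | 0) → =c=> p6
  p3 = 0 | 0 | (c.0 + 0 | 0) | (0 | 0) → =c=> p7
  p4 = 0 | 0 | 0 | (b.(0 | 0) + 0 | 0 | b.0) → =b=> p6, =b=> p7
  p5 = 0 + 0 → stopped
  p6 = 0 | 0 | 0 | (0 | 0 | 0) → stopped
  p7 = 0 | 0 | 0 | (0 | 0) → stopped
LTS(Q): 14 reachable states
  q0 = (0\{a} + 0 | 0)\{a,b} + a.a.(0 + 0) + c.(0 | 0) | (c.0 + 0 | 0) | (b.(0 | 0) + 0 | 0 | b.0) → =a=> q1, =b=> q2, =b=> q3, =c=> q4, =c=> q5
  q1 = a.(0 + 0) → =a=> q6
  q2 = c.(0 | 0) | (c.0 + 0 | 0) | (0 | 0 | 0) → =c=> q7, =c=> q8
  q3 = c.(0 | 0) | (c.0 + 0 | 0) | (0 | 0) → =c=> q10, =c=> q9
  q4 = 0 | 0 | (c.0 + 0 | 0) | (b.(0 | 0) + 0 | 0 | b.0) → =b=> q7, =b=> q9, =c=> q11
  q5 = c.(0 | 0) | 0 | (b.(0 | 0) + 0 | 0 | b.0) → =b=> q10, =b=> q8, =c=> q11
  q6 = 0 + 0 → stopped
  q7 = 0 | 0 | (c.0 + 0 | 0) | (0 | 0 | 0) → =c=> q12
  q8 = c.(0 | 0) | 0 | (0 | 0 | 0) → =c=> q12
  q9 = 0 | 0 | (c.0 + 0 | 0) | (0 | 0) → =c=> q13
  q10 = c.(0 | 0) | 0 | (0 | 0) → =c=> q13
  q11 = 0 | 0 | 0 | (b.(0 | 0) + 0 | 0 | b.0) → =b=> q12, =b=> q13
  q12 = 0 | 0 | 0 | (0 | 0 | 0) → stopped
  q13 = 0 | 0 | 0 | (0 | 0) → stopped
Coarsest stable partition (strong bisimilarity classes):
  B0 = {p0}
  B1 = {p2, p3, q10, q7, q8, q9}
  B2 = {p5, p6, p7, q12, q13, q6}
  B3 = {p1, q1}
  B4 = {p4, q11}
  B5 = {q0}
  B6 = {q4, q5}
  B7 = {q2, q3}
p0 ∈ B0, q0 ∈ B5 → different blocks

P ≁ Q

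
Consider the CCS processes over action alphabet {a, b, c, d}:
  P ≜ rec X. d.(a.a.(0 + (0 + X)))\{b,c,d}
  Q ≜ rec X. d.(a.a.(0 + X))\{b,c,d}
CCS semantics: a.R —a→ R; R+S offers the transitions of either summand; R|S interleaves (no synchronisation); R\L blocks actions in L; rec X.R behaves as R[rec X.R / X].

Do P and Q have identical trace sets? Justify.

LTS(P): 4 reachable states
  s0 = rec X. d.(a.a.(0 + (0 + X)))\{b,c,d} | -d-> s1
  s1 = (a.a.(0 + (0 + (rec X. d.(a.a.(0 + (0 + X)))\{b,c,d}))))\{b,c,d} | -a-> s2
  s2 = (a.(0 + (0 + (rec X. d.(a.a.(0 + (0 + X)))\{b,c,d}))))\{b,c,d} | -a-> s3
  s3 = (0 + (0 + (rec X. d.(a.a.(0 + (0 + X)))\{b,c,d})))\{b,c,d} | ·
LTS(Q): 4 reachable states
  t0 = rec X. d.(a.a.(0 + X))\{b,c,d} | -d-> t1
  t1 = (a.a.(0 + (rec X. d.(a.a.(0 + X))\{b,c,d})))\{b,c,d} | -a-> t2
  t2 = (a.(0 + (rec X. d.(a.a.(0 + X))\{b,c,d})))\{b,c,d} | -a-> t3
  t3 = (0 + (rec X. d.(a.a.(0 + X))\{b,c,d}))\{b,c,d} | ·
Bisimilarity quotient blocks:
  B0 = {s0, t0}
  B1 = {s1, t1}
  B2 = {s2, t2}
  B3 = {s3, t3}
s0 ∈ B0, t0 ∈ B0 → same block
Bisimilar ⇒ trace-equivalent.

traces(P) = traces(Q)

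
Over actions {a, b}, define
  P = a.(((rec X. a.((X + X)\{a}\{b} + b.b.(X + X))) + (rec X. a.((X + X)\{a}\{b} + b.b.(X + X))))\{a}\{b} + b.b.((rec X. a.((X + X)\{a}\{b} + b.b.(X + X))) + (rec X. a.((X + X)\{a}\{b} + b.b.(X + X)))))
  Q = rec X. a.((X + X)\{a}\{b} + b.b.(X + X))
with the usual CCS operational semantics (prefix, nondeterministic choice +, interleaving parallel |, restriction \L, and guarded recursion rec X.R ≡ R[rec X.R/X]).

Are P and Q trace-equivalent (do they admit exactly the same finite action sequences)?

LTS(P): 4 reachable states
  u0 = a.(((rec X. a.((X + X)\{a}\{b} + b.b.(X + X))) + (rec X. a.((X + X)\{a}\{b} + b.b.(X + X))))\{a}\{b} + b.b.((rec X. a.((X + X)\{a}\{b} + b.b.(X + X))) + (rec X. a.((X + X)\{a}\{b} + b.b.(X + X))))) ⊢ -a-> u1
  u1 = ((rec X. a.((X + X)\{a}\{b} + b.b.(X + X))) + (rec X. a.((X + X)\{a}\{b} + b.b.(X + X))))\{a}\{b} + b.b.((rec X. a.((X + X)\{a}\{b} + b.b.(X + X))) + (rec X. a.((X + X)\{a}\{b} + b.b.(X + X)))) ⊢ -b-> u2
  u2 = b.((rec X. a.((X + X)\{a}\{b} + b.b.(X + X))) + (rec X. a.((X + X)\{a}\{b} + b.b.(X + X)))) ⊢ -b-> u3
  u3 = (rec X. a.((X + X)\{a}\{b} + b.b.(X + X))) + (rec X. a.((X + X)\{a}\{b} + b.b.(X + X))) ⊢ -a-> u1
LTS(Q): 4 reachable states
  v0 = rec X. a.((X + X)\{a}\{b} + b.b.(X + X)) ⊢ -a-> v1
  v1 = ((rec X. a.((X + X)\{a}\{b} + b.b.(X + X))) + (rec X. a.((X + X)\{a}\{b} + b.b.(X + X))))\{a}\{b} + b.b.((rec X. a.((X + X)\{a}\{b} + b.b.(X + X))) + (rec X. a.((X + X)\{a}\{b} + b.b.(X + X)))) ⊢ -b-> v2
  v2 = b.((rec X. a.((X + X)\{a}\{b} + b.b.(X + X))) + (rec X. a.((X + X)\{a}\{b} + b.b.(X + X)))) ⊢ -b-> v3
  v3 = (rec X. a.((X + X)\{a}\{b} + b.b.(X + X))) + (rec X. a.((X + X)\{a}\{b} + b.b.(X + X))) ⊢ -a-> v1
Bisimilarity quotient blocks:
  B0 = {u0, u3, v0, v3}
  B1 = {u1, v1}
  B2 = {u2, v2}
u0 ∈ B0, v0 ∈ B0 → same block
Bisimilar ⇒ trace-equivalent.

traces(P) = traces(Q)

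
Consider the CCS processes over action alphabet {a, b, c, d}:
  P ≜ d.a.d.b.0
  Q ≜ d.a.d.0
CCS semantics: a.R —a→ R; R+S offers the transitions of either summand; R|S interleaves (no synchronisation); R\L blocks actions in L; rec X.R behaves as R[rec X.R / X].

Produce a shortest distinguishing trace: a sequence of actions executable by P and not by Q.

dadb

LTS(P): 5 reachable states
  p0 = d.a.d.b.0 :: -d-> p1
  p1 = a.d.b.0 :: -a-> p2
  p2 = d.b.0 :: -d-> p3
  p3 = b.0 :: -b-> p4
  p4 = 0 :: deadlocked
LTS(Q): 4 reachable states
  q0 = d.a.d.0 :: -d-> q1
  q1 = a.d.0 :: -a-> q2
  q2 = d.0 :: -d-> q3
  q3 = 0 :: deadlocked
Trace ⟨dadb⟩ through P, begin at {p0}:
  step 1 (d): {p1}
  step 2 (a): {p2}
  step 3 (d): {p3}
  step 4 (b): {p4}
  ✓ P
Trace ⟨dadb⟩ through Q, begin at {q0}:
  step 1 (d): {q1}
  step 2 (a): {q2}
  step 3 (d): {q3}
  step 4 (b): ∅ (Q stuck)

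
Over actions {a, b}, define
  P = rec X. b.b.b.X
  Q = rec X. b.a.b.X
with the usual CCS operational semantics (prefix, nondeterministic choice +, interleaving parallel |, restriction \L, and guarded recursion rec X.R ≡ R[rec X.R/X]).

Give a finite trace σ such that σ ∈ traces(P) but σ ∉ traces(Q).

bb

P's transition system — 3 states:
  u0 = rec X. b.b.b.X :: --b--▸ u1
  u1 = b.b.(rec X. b.b.b.X) :: --b--▸ u2
  u2 = b.(rec X. b.b.b.X) :: --b--▸ u0
Q's transition system — 3 states:
  v0 = rec X. b.a.b.X :: --b--▸ v1
  v1 = a.b.(rec X. b.a.b.X) :: --a--▸ v2
  v2 = b.(rec X. b.a.b.X) :: --b--▸ v0
Trace ⟨bb⟩ through P, begin at {u0}:
  after b @ step 1: {u1}
  after b @ step 2: {u2}
  ✓ P
Trace ⟨bb⟩ through Q, begin at {v0}:
  after b @ step 1: {v1}
  after b @ step 2: ∅ (Q stuck)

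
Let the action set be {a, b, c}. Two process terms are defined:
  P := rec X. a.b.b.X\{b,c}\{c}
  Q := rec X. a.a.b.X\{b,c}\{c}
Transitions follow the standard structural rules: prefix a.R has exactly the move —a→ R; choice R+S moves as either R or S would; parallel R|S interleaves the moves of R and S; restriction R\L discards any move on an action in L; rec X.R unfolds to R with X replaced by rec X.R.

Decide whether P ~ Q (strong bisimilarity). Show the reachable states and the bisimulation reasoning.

not bisimilar

LTS(P): 5 reachable states
  u0 = rec X. a.b.b.X\{b,c}\{c} | ··a··> u1
  u1 = b.b.(rec X. a.b.b.X\{b,c}\{c})\{b,c}\{c} | ··b··> u2
  u2 = b.(rec X. a.b.b.X\{b,c}\{c})\{b,c}\{c} | ··b··> u3
  u3 = (rec X. a.b.b.X\{b,c}\{c})\{b,c}\{c} | ··a··> u4
  u4 = (b.b.(rec X. a.b.b.X\{b,c}\{c})\{b,c}\{c})\{b,c}\{c} | ·
LTS(Q): 6 reachable states
  v0 = rec X. a.a.b.X\{b,c}\{c} | ··a··> v1
  v1 = a.b.(rec X. a.a.b.X\{b,c}\{c})\{b,c}\{c} | ··a··> v2
  v2 = b.(rec X. a.a.b.X\{b,c}\{c})\{b,c}\{c} | ··b··> v3
  v3 = (rec X. a.a.b.X\{b,c}\{c})\{b,c}\{c} | ··a··> v4
  v4 = (a.b.(rec X. a.a.b.X\{b,c}\{c})\{b,c}\{c})\{b,c}\{c} | ··a··> v5
  v5 = (b.(rec X. a.a.b.X\{b,c}\{c})\{b,c}\{c})\{b,c}\{c} | ·
Bisimilarity quotient blocks:
  B0 = {u0}
  B1 = {u1}
  B2 = {u2}
  B3 = {u3, v4}
  B4 = {u4, v5}
  B5 = {v0}
  B6 = {v1}
  B7 = {v2}
  B8 = {v3}
u0 ∈ B0, v0 ∈ B5 → different blocks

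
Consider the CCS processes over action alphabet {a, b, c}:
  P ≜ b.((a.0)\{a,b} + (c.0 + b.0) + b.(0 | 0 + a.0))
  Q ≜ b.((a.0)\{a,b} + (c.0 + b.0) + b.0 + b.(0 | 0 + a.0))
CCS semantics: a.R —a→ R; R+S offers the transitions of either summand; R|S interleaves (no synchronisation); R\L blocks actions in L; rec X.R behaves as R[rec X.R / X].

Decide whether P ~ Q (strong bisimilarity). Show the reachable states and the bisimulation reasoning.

Reachable graph of P (4 states):
  u0 = b.((a.0)\{a,b} + (c.0 + b.0) + b.(0 | 0 + a.0)) → -b-> u1
  u1 = (a.0)\{a,b} + (c.0 + b.0) + b.(0 | 0 + a.0) → -b-> u2, -b-> u3, -c-> u2
  u2 = 0 → ·
  u3 = 0 | 0 + a.0 → -a-> u2
Reachable graph of Q (4 states):
  v0 = b.((a.0)\{a,b} + (c.0 + b.0) + b.0 + b.(0 | 0 + a.0)) → -b-> v1
  v1 = (a.0)\{a,b} + (c.0 + b.0) + b.0 + b.(0 | 0 + a.0) → -b-> v2, -b-> v3, -c-> v2
  v2 = 0 → ·
  v3 = 0 | 0 + a.0 → -a-> v2
Partition-refinement fixed point:
  B0 = {u0, v0}
  B1 = {u1, v1}
  B2 = {u3, v3}
  B3 = {u2, v2}
u0 ∈ B0, v0 ∈ B0 → same block

bisimilar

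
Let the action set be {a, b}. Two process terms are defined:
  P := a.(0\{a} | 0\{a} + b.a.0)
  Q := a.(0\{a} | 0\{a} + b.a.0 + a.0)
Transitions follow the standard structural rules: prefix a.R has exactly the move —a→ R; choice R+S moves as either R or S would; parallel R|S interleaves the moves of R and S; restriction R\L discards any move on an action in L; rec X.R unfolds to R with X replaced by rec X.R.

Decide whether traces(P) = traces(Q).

LTS(P): 4 reachable states
  p0 = a.(0\{a} | 0\{a} + b.a.0) has moves —a→ p1
  p1 = 0\{a} | 0\{a} + b.a.0 has moves —b→ p2
  p2 = a.0 has moves —a→ p3
  p3 = 0 has moves (no moves)
LTS(Q): 4 reachable states
  q0 = a.(0\{a} | 0\{a} + b.a.0 + a.0) has moves —a→ q1
  q1 = 0\{a} | 0\{a} + b.a.0 + a.0 has moves —a→ q2, —b→ q3
  q2 = 0 has moves (no moves)
  q3 = a.0 has moves —a→ q2
Executing aa from Q (initial set {q0}):
  [1] a ⇒ {q1}
  [2] a ⇒ {q2}
  ✓ Q
Executing aa from P (initial set {p0}):
  [1] a ⇒ {p1}
  [2] a ⇒ no successor for P

NO — witness ⟨aa⟩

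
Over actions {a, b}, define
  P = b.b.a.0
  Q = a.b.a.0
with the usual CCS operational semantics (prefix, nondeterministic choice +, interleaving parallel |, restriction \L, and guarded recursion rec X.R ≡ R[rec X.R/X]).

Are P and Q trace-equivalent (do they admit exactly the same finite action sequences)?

Reachable graph of P (4 states):
  m0 = b.b.a.0 → --b--▸ m1
  m1 = b.a.0 → --b--▸ m2
  m2 = a.0 → --a--▸ m3
  m3 = 0 → stopped
Reachable graph of Q (4 states):
  n0 = a.b.a.0 → --a--▸ n1
  n1 = b.a.0 → --b--▸ n2
  n2 = a.0 → --a--▸ n3
  n3 = 0 → stopped
Executing b from P (initial set {m0}):
  step 1 (b): {m1}
  P completes σ.
Executing b from Q (initial set {n0}):
  step 1 (b): no successor for Q

traces(P) ≠ traces(Q) — witness ⟨b⟩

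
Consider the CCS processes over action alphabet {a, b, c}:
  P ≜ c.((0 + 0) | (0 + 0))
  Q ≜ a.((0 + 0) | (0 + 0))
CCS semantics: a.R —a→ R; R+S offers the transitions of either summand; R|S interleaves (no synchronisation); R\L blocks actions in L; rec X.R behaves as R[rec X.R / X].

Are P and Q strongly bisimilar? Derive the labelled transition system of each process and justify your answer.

P ≁ Q

LTS(P): 2 reachable states
  p0 = c.((0 + 0) | (0 + 0)) ⊢ =c=> p1
  p1 = (0 + 0) | (0 + 0) ⊢ (no moves)
LTS(Q): 2 reachable states
  q0 = a.((0 + 0) | (0 + 0)) ⊢ =a=> q1
  q1 = (0 + 0) | (0 + 0) ⊢ (no moves)
Partition-refinement fixed point:
  B0 = {p0}
  B1 = {p1, q1}
  B2 = {q0}
p0 ∈ B0, q0 ∈ B2 → different blocks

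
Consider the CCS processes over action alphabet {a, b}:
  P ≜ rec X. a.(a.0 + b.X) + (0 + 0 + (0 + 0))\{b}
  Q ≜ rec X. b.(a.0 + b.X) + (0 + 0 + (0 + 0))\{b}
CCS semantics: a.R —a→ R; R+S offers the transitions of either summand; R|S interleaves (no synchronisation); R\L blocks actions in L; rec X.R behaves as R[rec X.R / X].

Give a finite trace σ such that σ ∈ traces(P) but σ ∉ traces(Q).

a

LTS(P): 3 reachable states
  m0 = rec X. a.(a.0 + b.X) + (0 + 0 + (0 + 0))\{b} has moves ··a··> m1
  m1 = a.0 + b.(rec X. a.(a.0 + b.X) + (0 + 0 + (0 + 0))\{b}) has moves ··a··> m2, ··b··> m0
  m2 = 0 has moves deadlocked
LTS(Q): 3 reachable states
  n0 = rec X. b.(a.0 + b.X) + (0 + 0 + (0 + 0))\{b} has moves ··b··> n1
  n1 = a.0 + b.(rec X. b.(a.0 + b.X) + (0 + 0 + (0 + 0))\{b}) has moves ··a··> n2, ··b··> n0
  n2 = 0 has moves deadlocked
Trace ⟨a⟩ through P, begin at {m0}:
  step 1 (a): {m1}
  P completes σ.
Trace ⟨a⟩ through Q, begin at {n0}:
  step 1 (a): no successor for Q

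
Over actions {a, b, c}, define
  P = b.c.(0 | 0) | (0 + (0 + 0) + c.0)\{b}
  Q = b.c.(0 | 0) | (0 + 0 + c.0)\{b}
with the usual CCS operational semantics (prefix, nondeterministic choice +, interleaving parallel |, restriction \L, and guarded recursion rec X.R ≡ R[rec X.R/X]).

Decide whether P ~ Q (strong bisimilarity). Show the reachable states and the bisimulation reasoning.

YES

LTS(P): 6 reachable states
  s0 = b.c.(0 | 0) | (0 + (0 + 0) + c.0)\{b} ⊢ --b--▸ s1, --c--▸ s2
  s1 = c.(0 | 0) | (0 + (0 + 0) + c.0)\{b} ⊢ --c--▸ s3, --c--▸ s4
  s2 = b.c.(0 | 0) | 0\{b} ⊢ --b--▸ s4
  s3 = 0 | 0 | (0 + (0 + 0) + c.0)\{b} ⊢ --c--▸ s5
  s4 = c.(0 | 0) | 0\{b} ⊢ --c--▸ s5
  s5 = 0 | 0 | 0\{b} ⊢ deadlocked
LTS(Q): 6 reachable states
  t0 = b.c.(0 | 0) | (0 + 0 + c.0)\{b} ⊢ --b--▸ t1, --c--▸ t2
  t1 = c.(0 | 0) | (0 + 0 + c.0)\{b} ⊢ --c--▸ t3, --c--▸ t4
  t2 = b.c.(0 | 0) | 0\{b} ⊢ --b--▸ t4
  t3 = 0 | 0 | (0 + 0 + c.0)\{b} ⊢ --c--▸ t5
  t4 = c.(0 | 0) | 0\{b} ⊢ --c--▸ t5
  t5 = 0 | 0 | 0\{b} ⊢ deadlocked
Bisimilarity quotient blocks:
  B0 = {s0, t0}
  B1 = {s1, t1}
  B2 = {s3, s4, t3, t4}
  B3 = {s5, t5}
  B4 = {s2, t2}
s0 ∈ B0, t0 ∈ B0 → same block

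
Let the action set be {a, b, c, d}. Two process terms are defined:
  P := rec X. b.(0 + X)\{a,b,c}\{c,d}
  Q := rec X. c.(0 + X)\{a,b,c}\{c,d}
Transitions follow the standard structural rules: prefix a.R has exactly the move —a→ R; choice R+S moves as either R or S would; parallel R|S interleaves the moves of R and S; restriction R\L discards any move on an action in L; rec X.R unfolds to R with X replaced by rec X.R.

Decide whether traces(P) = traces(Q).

traces(P) ≠ traces(Q) — witness ⟨b⟩

LTS(P): 2 reachable states
  s0 = rec X. b.(0 + X)\{a,b,c}\{c,d} has moves --b--▸ s1
  s1 = (0 + (rec X. b.(0 + X)\{a,b,c}\{c,d}))\{a,b,c}\{c,d} has moves stopped
LTS(Q): 2 reachable states
  t0 = rec X. c.(0 + X)\{a,b,c}\{c,d} has moves --c--▸ t1
  t1 = (0 + (rec X. c.(0 + X)\{a,b,c}\{c,d}))\{a,b,c}\{c,d} has moves stopped
Run σ = ⟨b⟩ on P: start {s0}
  after b @ step 1: {s1}
  ✓ P
Run σ = ⟨b⟩ on Q: start {t0}
  after b @ step 1: ∅ (Q stuck)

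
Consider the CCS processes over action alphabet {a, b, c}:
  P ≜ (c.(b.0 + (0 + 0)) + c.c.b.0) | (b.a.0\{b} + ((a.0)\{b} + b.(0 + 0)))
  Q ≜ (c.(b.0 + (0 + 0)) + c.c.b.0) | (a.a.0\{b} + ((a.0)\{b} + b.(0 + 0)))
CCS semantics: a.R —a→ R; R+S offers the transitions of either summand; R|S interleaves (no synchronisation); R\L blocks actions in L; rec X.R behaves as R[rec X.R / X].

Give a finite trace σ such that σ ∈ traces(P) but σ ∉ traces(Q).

ba

LTS(P): 20 reachable states
  u0 = (c.(b.0 + (0 + 0)) + c.c.b.0) | (b.a.0\{b} + ((a.0)\{b} + b.(0 + 0))) :: —a→ u1, —b→ u2, —b→ u3, —c→ u4, —c→ u5
  u1 = (c.(b.0 + (0 + 0)) + c.c.b.0) | 0\{b} :: —c→ u6, —c→ u7
  u2 = (c.(b.0 + (0 + 0)) + c.c.b.0) | (0 + 0) :: —c→ u8, —c→ u9
  u3 = (c.(b.0 + (0 + 0)) + c.c.b.0) | a.0\{b} :: —a→ u1, —c→ u10, —c→ u11
  u4 = (b.0 + (0 + 0)) | (b.a.0\{b} + ((a.0)\{b} + b.(0 + 0))) :: —a→ u6, —b→ u10, —b→ u12, —b→ u8
  u5 = c.b.0 | (b.a.0\{b} + ((a.0)\{b} + b.(0 + 0))) :: —a→ u7, —b→ u11, —b→ u9, —c→ u13
  u6 = (b.0 + (0 + 0)) | 0\{b} :: —b→ u14
  u7 = c.b.0 | 0\{b} :: —c→ u15
  u8 = (b.0 + (0 + 0)) | (0 + 0) :: —b→ u16
  u9 = c.b.0 | (0 + 0) :: —c→ u17
  u10 = (b.0 + (0 + 0)) | a.0\{b} :: —a→ u6, —b→ u18
  u11 = c.b.0 | a.0\{b} :: —a→ u7, —c→ u19
  u12 = 0 | (b.a.0\{b} + ((a.0)\{b} + b.(0 + 0))) :: —a→ u14, —b→ u16, —b→ u18
  u13 = b.0 | (b.a.0\{b} + ((a.0)\{b} + b.(0 + 0))) :: —a→ u15, —b→ u12, —b→ u17, —b→ u19
  u14 = 0 | 0\{b} :: ·
  u15 = b.0 | 0\{b} :: —b→ u14
  u16 = 0 | (0 + 0) :: ·
  u17 = b.0 | (0 + 0) :: —b→ u16
  u18 = 0 | a.0\{b} :: —a→ u14
  u19 = b.0 | a.0\{b} :: —a→ u15, —b→ u18
LTS(Q): 20 reachable states
  v0 = (c.(b.0 + (0 + 0)) + c.c.b.0) | (a.a.0\{b} + ((a.0)\{b} + b.(0 + 0))) :: —a→ v1, —a→ v2, —b→ v3, —c→ v4, —c→ v5
  v1 = (c.(b.0 + (0 + 0)) + c.c.b.0) | 0\{b} :: —c→ v6, —c→ v7
  v2 = (c.(b.0 + (0 + 0)) + c.c.b.0) | a.0\{b} :: —a→ v1, —c→ v8, —c→ v9
  v3 = (c.(b.0 + (0 + 0)) + c.c.b.0) | (0 + 0) :: —c→ v10, —c→ v11
  v4 = (b.0 + (0 + 0)) | (a.a.0\{b} + ((a.0)\{b} + b.(0 + 0))) :: —a→ v6, —a→ v8, —b→ v10, —b→ v12
  v5 = c.b.0 | (a.a.0\{b} + ((a.0)\{b} + b.(0 + 0))) :: —a→ v7, —a→ v9, —b→ v11, —c→ v13
  v6 = (b.0 + (0 + 0)) | 0\{b} :: —b→ v14
  v7 = c.b.0 | 0\{b} :: —c→ v15
  v8 = (b.0 + (0 + 0)) | a.0\{b} :: —a→ v6, —b→ v16
  v9 = c.b.0 | a.0\{b} :: —a→ v7, —c→ v17
  v10 = (b.0 + (0 + 0)) | (0 + 0) :: —b→ v18
  v11 = c.b.0 | (0 + 0) :: —c→ v19
  v12 = 0 | (a.a.0\{b} + ((a.0)\{b} + b.(0 + 0))) :: —a→ v14, —a→ v16, —b→ v18
  v13 = b.0 | (a.a.0\{b} + ((a.0)\{b} + b.(0 + 0))) :: —a→ v15, —a→ v17, —b→ v12, —b→ v19
  v14 = 0 | 0\{b} :: ·
  v15 = b.0 | 0\{b} :: —b→ v14
  v16 = 0 | a.0\{b} :: —a→ v14
  v17 = b.0 | a.0\{b} :: —a→ v15, —b→ v16
  v18 = 0 | (0 + 0) :: ·
  v19 = b.0 | (0 + 0) :: —b→ v18
Run σ = ⟨ba⟩ on P: start {u0}
  after b @ step 1: {u2, u3}
  after a @ step 2: {u1}
  ✓ P
Run σ = ⟨ba⟩ on Q: start {v0}
  after b @ step 1: {v3}
  after a @ step 2: ∅  — Q cannot continue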